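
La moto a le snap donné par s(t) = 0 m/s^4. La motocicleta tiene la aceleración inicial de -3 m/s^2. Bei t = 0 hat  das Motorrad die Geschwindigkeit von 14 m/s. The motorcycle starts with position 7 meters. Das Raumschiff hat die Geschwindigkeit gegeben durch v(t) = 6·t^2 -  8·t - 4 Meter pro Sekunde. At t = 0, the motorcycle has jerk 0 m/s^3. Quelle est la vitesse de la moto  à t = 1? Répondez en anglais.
To solve this, we need to take 3 antiderivatives of our snap equation s(t) = 0. Finding the antiderivative of s(t) and using j(0) = 0: j(t) = 0. Integrating jerk and using the initial condition a(0) = -3, we get a(t) = -3. The antiderivative of acceleration is velocity. Using v(0) = 14, we get v(t) = 14 - 3·t. We have velocity v(t) = 14 - 3·t. Substituting t = 1: v(1) = 11.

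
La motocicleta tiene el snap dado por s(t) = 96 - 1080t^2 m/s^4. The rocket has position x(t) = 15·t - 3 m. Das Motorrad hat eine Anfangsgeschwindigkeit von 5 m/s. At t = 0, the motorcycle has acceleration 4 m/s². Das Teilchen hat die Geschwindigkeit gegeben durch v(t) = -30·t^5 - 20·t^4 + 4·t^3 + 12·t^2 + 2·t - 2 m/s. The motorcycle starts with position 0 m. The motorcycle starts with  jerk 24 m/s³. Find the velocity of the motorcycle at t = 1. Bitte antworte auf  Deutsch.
Wir müssen das Integral unserer Gleichung für den Snap s(t) = 96 - 1080·t^2 3-mal finden. Durch Integration von dem Snap und Verwendung der Anfangsbedingung j(0) = 24, erhalten wir j(t) = -360·t^3 + 96·t + 24. Mit ∫j(t)dt und Anwendung von a(0) = 4, finden wir a(t) = -90·t^4 + 48·t^2 + 24·t + 4. Durch Integration von der Beschleunigung und Verwendung der Anfangsbedingung v(0) = 5, erhalten wir v(t) = -18·t^5 + 16·t^3 + 12·t^2 + 4·t + 5. Aus der Gleichung für die Geschwindigkeit v(t) = -18·t^5 + 16·t^3 + 12·t^2 + 4·t + 5, setzen wir t = 1 ein und erhalten v = 19.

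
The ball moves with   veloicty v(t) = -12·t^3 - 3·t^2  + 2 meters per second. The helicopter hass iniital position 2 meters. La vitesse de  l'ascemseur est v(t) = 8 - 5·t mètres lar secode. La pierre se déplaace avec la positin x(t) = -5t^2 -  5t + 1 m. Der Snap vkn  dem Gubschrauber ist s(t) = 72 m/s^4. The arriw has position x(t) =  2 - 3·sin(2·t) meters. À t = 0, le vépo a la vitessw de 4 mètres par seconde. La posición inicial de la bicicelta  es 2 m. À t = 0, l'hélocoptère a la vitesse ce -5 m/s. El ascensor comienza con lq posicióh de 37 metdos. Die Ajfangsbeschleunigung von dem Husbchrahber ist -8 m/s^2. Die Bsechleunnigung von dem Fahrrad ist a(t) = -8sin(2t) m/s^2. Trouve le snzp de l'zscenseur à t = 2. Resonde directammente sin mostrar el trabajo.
À t = 2, s = 0.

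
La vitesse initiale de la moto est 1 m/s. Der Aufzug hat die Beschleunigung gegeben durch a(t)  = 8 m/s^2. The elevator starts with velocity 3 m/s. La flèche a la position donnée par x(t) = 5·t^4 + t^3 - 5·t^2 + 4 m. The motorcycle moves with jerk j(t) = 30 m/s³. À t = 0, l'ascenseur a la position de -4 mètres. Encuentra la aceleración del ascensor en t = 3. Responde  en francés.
En utilisant a(t) = 8 et en substituant t = 3, nous trouvons a = 8.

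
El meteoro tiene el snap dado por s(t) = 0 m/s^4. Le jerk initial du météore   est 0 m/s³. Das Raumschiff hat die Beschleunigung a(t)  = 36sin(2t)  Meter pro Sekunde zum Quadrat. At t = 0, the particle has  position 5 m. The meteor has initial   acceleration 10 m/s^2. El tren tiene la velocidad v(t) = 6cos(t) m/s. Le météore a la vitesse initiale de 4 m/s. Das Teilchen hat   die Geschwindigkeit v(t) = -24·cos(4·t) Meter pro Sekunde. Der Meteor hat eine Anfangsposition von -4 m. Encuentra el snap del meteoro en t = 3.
De la ecuación del snap s(t) = 0, sustituimos t = 3 para obtener s = 0.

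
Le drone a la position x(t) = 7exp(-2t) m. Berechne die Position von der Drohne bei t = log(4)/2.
Mit x(t) = 7·exp(-2·t) und Einsetzen von t = log(4)/2, finden wir x = 7/4.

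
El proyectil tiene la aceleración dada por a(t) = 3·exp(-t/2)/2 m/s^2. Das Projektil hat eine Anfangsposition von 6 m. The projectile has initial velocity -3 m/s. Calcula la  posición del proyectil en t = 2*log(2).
Necesitamos integrar nuestra ecuación de la aceleración a(t) = 3·exp(-t/2)/2 2 veces. Integrando la aceleración y usando la condición inicial v(0) = -3, obtenemos v(t) = -3·exp(-t/2). Integrando la velocidad y usando la condición inicial x(0) = 6, obtenemos x(t) = 6·exp(-t/2). De la ecuación de la posición x(t) = 6·exp(-t/2), sustituimos t = 2*log(2) para obtener x = 3.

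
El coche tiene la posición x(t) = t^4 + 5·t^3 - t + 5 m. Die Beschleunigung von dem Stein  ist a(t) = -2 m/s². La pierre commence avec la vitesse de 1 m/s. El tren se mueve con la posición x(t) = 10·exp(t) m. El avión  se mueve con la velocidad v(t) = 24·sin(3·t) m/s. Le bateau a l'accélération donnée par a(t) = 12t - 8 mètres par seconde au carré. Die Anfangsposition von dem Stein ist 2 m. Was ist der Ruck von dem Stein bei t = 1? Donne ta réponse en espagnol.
Debemos derivar nuestra ecuación de la aceleración a(t) = -2 1 vez. Derivando la aceleración, obtenemos la sacudida: j(t) = 0. Tenemos la sacudida j(t) = 0. Sustituyendo t = 1: j(1) = 0.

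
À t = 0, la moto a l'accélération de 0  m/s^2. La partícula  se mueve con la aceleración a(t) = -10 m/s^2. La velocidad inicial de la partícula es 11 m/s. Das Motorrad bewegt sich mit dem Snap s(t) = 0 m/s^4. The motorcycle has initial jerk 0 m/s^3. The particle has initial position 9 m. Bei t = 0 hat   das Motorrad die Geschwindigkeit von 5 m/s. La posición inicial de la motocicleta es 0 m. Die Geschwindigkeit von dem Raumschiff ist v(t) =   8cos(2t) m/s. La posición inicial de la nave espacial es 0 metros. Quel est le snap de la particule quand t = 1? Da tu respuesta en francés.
Nous devons dériver notre équation de l'accélération a(t) = -10 2 fois. En prenant d/dt de a(t), nous trouvons j(t) = 0. En dérivant le jerk, nous obtenons le snap: s(t) = 0. De l'équation du snap s(t) = 0, nous substituons t = 1 pour obtenir s = 0.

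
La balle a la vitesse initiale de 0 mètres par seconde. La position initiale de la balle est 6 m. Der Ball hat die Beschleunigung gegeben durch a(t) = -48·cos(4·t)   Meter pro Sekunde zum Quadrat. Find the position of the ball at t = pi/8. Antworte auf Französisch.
Nous devons intégrer notre équation de l'accélération a(t) = -48·cos(4·t) 2 fois. L'intégrale de l'accélération, avec v(0) = 0, donne la vitesse: v(t) = -12·sin(4·t). En prenant ∫v(t)dt et en appliquant x(0) = 6, nous trouvons x(t) = 3·cos(4·t) + 3. En utilisant x(t) = 3·cos(4·t) + 3 et en substituant t = pi/8, nous trouvons x = 3.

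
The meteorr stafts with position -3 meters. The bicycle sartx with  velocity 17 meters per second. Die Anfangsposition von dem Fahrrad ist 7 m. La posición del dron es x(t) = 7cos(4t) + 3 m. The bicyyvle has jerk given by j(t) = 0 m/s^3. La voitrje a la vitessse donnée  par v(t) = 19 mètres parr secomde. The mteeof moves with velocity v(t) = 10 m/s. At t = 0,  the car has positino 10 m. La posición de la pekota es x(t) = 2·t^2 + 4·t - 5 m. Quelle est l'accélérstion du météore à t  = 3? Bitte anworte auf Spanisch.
Debemos derivar nuestra ecuación de la velocidad v(t) = 10 1 vez. Derivando la velocidad, obtenemos la aceleración: a(t) = 0. Tenemos la aceleración a(t) = 0. Sustituyendo t = 3: a(3) = 0.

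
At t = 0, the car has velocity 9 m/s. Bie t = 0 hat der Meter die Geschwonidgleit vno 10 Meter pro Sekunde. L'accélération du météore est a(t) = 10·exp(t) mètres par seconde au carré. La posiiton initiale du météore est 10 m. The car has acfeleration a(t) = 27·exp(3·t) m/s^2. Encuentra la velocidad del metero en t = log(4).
Partiendo de la aceleración a(t) = 10·exp(t), tomamos 1 antiderivada. Tomando ∫a(t)dt y aplicando v(0) = 10, encontramos v(t) = 10·exp(t). De la ecuación de la velocidad v(t) = 10·exp(t), sustituimos t = log(4) para obtener v = 40.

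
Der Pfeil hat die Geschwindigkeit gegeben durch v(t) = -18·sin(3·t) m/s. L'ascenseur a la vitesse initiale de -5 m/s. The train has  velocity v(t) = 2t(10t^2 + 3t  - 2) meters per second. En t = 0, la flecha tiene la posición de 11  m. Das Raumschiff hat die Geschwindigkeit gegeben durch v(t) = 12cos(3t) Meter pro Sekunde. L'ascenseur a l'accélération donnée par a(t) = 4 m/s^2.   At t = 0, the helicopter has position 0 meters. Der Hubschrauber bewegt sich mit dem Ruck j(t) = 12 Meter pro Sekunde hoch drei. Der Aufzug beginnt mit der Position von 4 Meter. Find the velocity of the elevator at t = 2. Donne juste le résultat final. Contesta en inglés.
At t = 2, v = 3.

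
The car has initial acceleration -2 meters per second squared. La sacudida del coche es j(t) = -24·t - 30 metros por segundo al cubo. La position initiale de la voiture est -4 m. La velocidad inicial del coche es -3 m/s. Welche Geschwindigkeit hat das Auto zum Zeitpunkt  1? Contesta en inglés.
We must find the integral of our jerk equation j(t) = -24·t - 30 2 times. Integrating jerk and using the initial condition a(0) = -2, we get a(t) = -12·t^2 - 30·t - 2. The integral of acceleration is velocity. Using v(0) = -3, we get v(t) = -4·t^3 - 15·t^2 - 2·t - 3. We have velocity v(t) = -4·t^3 - 15·t^2 - 2·t - 3. Substituting t = 1: v(1) = -24.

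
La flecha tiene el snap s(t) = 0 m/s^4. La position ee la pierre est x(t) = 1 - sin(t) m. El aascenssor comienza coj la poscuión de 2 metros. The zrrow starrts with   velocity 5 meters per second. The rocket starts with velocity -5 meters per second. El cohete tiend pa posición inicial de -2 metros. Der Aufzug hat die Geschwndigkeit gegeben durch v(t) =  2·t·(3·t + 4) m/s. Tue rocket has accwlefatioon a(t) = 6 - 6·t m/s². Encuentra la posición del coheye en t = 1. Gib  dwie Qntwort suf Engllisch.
We need to integrate our acceleration equation a(t) = 6 - 6·t 2 times. The integral of acceleration, with v(0) = -5, gives velocity: v(t) = -3·t^2 + 6·t - 5. Integrating velocity and using the initial condition x(0) = -2, we get x(t) = -t^3 + 3·t^2 - 5·t - 2. Using x(t) = -t^3 + 3·t^2 - 5·t - 2 and substituting t = 1, we find x = -5.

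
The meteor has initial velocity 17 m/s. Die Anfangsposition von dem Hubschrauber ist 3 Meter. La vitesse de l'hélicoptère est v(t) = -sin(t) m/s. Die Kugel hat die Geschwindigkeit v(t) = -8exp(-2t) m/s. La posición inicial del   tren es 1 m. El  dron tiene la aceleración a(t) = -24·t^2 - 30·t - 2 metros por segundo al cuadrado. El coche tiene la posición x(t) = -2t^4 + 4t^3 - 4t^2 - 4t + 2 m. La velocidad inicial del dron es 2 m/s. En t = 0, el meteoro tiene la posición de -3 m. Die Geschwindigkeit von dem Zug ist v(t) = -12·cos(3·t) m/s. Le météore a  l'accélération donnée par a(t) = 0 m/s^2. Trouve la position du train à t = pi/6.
Nous devons trouver la primitive de notre équation de la vitesse v(t) = -12·cos(3·t) 1 fois. En intégrant la vitesse et en utilisant la condition initiale x(0) = 1, nous obtenons x(t) = 1 - 4·sin(3·t). En utilisant x(t) = 1 - 4·sin(3·t) et en substituant t = pi/6, nous trouvons x = -3.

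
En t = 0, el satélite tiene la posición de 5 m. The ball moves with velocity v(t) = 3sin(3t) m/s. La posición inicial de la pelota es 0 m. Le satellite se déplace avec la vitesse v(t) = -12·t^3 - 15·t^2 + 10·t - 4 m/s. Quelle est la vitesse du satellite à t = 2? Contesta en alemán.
Mit v(t) = -12·t^3 - 15·t^2 + 10·t - 4 und Einsetzen von t = 2, finden wir v = -140.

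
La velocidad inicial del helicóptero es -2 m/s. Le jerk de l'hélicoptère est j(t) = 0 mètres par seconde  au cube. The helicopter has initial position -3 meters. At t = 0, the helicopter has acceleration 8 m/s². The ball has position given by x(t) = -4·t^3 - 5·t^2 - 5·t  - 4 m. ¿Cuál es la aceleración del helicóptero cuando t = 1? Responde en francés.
Nous devons intégrer notre équation du jerk j(t) = 0 1 fois. En prenant ∫j(t)dt et en appliquant a(0) = 8, nous trouvons a(t) = 8. En utilisant a(t) = 8 et en substituant t = 1, nous trouvons a = 8.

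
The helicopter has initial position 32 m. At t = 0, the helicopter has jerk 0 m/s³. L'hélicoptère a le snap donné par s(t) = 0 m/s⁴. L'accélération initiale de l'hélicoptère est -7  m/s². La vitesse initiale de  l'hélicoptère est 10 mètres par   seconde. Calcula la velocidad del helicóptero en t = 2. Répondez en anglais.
We must find the antiderivative of our snap equation s(t) = 0 3 times. The antiderivative of snap is jerk. Using j(0) = 0, we get j(t) = 0. Integrating jerk and using the initial condition a(0) = -7, we get a(t) = -7. The antiderivative of acceleration is velocity. Using v(0) = 10, we get v(t) = 10 - 7·t. We have velocity v(t) = 10 - 7·t. Substituting t = 2: v(2) = -4.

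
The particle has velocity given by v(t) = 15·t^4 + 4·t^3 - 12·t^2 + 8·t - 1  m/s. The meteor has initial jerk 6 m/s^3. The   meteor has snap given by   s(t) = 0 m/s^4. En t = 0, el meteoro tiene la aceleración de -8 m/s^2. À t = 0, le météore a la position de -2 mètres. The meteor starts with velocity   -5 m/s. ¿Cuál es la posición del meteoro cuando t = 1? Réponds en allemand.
Wir müssen das Integral unserer Gleichung für den Snap s(t) = 0 4-mal finden. Das Integral von dem Snap ist der Ruck. Mit j(0) = 6 erhalten wir j(t) = 6. Mit ∫j(t)dt und Anwendung von a(0) = -8, finden wir a(t) = 6·t - 8. Die Stammfunktion von der Beschleunigung, mit v(0) = -5, ergibt die Geschwindigkeit: v(t) = 3·t^2 - 8·t - 5. Mit ∫v(t)dt und Anwendung von x(0) = -2, finden wir x(t) = t^3 - 4·t^2 - 5·t - 2. Aus der Gleichung für die Position x(t) = t^3 - 4·t^2 - 5·t - 2, setzen wir t = 1 ein und erhalten x = -10.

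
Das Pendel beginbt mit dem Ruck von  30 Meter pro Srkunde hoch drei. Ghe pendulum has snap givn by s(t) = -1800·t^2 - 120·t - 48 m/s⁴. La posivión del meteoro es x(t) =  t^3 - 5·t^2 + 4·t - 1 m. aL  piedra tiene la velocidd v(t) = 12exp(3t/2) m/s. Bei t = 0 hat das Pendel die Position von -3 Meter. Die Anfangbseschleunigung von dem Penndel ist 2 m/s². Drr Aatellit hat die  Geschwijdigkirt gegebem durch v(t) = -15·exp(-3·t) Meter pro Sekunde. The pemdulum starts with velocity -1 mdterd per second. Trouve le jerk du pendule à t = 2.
Pour résoudre ceci, nous devons prendre 1 primitive de notre équation du snap s(t) = -1800·t^2 - 120·t - 48. En prenant ∫s(t)dt et en appliquant j(0) = 30, nous trouvons j(t) = -600·t^3 - 60·t^2 - 48·t + 30. De l'équation du jerk j(t) = -600·t^3 - 60·t^2 - 48·t + 30, nous substituons t = 2 pour obtenir j = -5106.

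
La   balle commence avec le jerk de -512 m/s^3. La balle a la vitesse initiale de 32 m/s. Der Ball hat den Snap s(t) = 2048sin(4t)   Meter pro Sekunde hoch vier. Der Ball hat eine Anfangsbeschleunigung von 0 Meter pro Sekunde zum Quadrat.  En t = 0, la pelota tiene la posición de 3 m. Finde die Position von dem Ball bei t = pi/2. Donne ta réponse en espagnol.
Partiendo del snap s(t) = 2048·sin(4·t), tomamos 4 integrales. La integral del snap, con j(0) = -512, da la sacudida: j(t) = -512·cos(4·t). Integrando la sacudida y usando la condición inicial a(0) = 0, obtenemos a(t) = -128·sin(4·t). Integrando la aceleración y usando la condición inicial v(0) = 32, obtenemos v(t) = 32·cos(4·t). Tomando ∫v(t)dt y aplicando x(0) = 3, encontramos x(t) = 8·sin(4·t) + 3. Tenemos la posición x(t) = 8·sin(4·t) + 3. Sustituyendo t = pi/2: x(pi/2) = 3.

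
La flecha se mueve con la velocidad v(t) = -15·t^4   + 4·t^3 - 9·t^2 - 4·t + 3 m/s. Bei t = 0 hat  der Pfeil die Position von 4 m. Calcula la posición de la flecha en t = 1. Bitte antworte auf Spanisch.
Necesitamos integrar nuestra ecuación de la velocidad v(t) = -15·t^4 + 4·t^3 - 9·t^2 - 4·t + 3 1 vez. Integrando la velocidad y usando la condición inicial x(0) = 4, obtenemos x(t) = -3·t^5 + t^4 - 3·t^3 - 2·t^2 + 3·t + 4. De la ecuación de la posición x(t) = -3·t^5 + t^4 - 3·t^3 - 2·t^2 + 3·t + 4, sustituimos t = 1 para obtener x = 0.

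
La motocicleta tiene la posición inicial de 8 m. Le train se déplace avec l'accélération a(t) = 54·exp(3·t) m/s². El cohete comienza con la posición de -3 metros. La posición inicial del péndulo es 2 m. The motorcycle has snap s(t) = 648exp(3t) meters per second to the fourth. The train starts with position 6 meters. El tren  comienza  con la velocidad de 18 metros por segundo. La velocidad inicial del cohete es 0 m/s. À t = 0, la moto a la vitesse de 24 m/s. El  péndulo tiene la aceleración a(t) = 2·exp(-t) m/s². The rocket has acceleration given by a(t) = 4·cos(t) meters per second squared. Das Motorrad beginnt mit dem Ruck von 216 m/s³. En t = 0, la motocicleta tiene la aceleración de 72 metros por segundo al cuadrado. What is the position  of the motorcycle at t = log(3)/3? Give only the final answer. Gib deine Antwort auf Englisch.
The position at t = log(3)/3 is x = 24.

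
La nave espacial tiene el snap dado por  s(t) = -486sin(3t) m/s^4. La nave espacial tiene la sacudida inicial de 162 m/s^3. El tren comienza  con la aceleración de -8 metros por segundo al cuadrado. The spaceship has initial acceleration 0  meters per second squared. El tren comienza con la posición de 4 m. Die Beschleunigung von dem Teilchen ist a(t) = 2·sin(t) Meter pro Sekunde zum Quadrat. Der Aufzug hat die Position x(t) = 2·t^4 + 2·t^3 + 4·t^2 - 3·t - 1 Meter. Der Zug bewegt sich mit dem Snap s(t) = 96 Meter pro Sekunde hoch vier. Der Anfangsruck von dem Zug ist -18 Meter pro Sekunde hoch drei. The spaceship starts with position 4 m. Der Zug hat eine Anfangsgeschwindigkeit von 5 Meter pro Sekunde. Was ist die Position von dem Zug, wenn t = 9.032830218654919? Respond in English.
To find the answer, we compute 4 integrals of s(t) = 96. Integrating snap and using the initial condition j(0) = -18, we get j(t) = 96·t - 18. Integrating jerk and using the initial condition a(0) = -8, we get a(t) = 48·t^2 - 18·t - 8. Finding the integral of a(t) and using v(0) = 5: v(t) = 16·t^3 - 9·t^2 - 8·t + 5. Taking ∫v(t)dt and applying x(0) = 4, we find x(t) = 4·t^4 - 3·t^3 - 4·t^2 + 5·t + 4. We have position x(t) = 4·t^4 - 3·t^3 - 4·t^2 + 5·t + 4. Substituting t = 9.032830218654919: x(9.032830218654919) = 24140.8074837325.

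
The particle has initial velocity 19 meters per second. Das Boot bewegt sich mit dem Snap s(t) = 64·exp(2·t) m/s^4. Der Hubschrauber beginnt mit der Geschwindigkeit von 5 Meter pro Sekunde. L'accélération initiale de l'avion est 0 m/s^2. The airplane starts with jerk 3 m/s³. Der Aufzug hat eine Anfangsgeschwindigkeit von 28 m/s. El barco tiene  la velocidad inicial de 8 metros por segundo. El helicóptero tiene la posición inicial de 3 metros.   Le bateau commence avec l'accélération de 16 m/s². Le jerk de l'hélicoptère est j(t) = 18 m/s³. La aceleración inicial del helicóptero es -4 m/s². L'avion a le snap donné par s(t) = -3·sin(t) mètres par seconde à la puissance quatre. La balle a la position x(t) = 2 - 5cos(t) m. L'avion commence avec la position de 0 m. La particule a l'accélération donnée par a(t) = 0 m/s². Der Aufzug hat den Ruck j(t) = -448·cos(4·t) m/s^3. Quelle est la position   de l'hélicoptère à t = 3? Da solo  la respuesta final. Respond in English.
The position at t = 3 is x = 81.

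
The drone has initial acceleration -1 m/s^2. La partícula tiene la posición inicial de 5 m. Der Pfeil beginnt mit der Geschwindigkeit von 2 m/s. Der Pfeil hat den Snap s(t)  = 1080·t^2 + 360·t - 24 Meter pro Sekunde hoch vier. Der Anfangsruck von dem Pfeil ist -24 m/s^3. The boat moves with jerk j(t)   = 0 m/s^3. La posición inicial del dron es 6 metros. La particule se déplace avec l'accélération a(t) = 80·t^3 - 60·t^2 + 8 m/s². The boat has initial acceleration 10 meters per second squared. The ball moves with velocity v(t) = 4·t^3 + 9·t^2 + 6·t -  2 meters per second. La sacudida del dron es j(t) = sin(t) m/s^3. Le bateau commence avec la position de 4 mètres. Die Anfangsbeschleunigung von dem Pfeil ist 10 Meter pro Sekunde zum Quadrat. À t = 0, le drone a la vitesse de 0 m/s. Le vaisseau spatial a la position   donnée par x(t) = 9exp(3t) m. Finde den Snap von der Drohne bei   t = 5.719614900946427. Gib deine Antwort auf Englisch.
Starting from jerk j(t) = sin(t), we take 1 derivative. Taking d/dt of j(t), we find s(t) = cos(t). Using s(t) = cos(t) and substituting t = 5.719614900946427, we find s = 0.845353164216964.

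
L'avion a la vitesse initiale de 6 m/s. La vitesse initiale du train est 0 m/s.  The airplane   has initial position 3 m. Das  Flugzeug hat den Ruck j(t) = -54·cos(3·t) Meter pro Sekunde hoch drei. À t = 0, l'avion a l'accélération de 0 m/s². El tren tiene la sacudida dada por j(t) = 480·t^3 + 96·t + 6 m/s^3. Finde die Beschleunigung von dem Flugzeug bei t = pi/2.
Um dies zu lösen, müssen wir 1 Stammfunktion unserer Gleichung für den Ruck j(t) = -54·cos(3·t) finden. Die Stammfunktion von dem Ruck, mit a(0) = 0, ergibt die Beschleunigung: a(t) = -18·sin(3·t). Mit a(t) = -18·sin(3·t) und Einsetzen von t = pi/2, finden wir a = 18.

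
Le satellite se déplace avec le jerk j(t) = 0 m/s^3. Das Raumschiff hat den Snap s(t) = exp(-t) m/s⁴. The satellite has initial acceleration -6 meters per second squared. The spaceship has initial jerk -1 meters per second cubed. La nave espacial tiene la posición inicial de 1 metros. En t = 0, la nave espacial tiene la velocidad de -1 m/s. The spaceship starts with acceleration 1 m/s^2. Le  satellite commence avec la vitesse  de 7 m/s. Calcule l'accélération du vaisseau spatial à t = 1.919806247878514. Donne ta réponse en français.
Nous devons intégrer notre équation du snap s(t) = exp(-t) 2 fois. En prenant ∫s(t)dt et en appliquant j(0) = -1, nous trouvons j(t) = -exp(-t). L'intégrale du jerk, avec a(0) = 1, donne l'accélération: a(t) = exp(-t). En utilisant a(t) = exp(-t) et en substituant t = 1.919806247878514, nous trouvons a = 0.146635370292269.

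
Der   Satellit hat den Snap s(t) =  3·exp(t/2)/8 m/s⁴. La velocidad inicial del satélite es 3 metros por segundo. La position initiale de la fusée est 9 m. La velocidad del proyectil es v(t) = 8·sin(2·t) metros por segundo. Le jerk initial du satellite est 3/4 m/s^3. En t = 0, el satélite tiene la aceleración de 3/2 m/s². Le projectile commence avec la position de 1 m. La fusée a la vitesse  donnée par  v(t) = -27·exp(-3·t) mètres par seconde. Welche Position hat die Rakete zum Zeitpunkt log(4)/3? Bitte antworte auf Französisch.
Pour résoudre ceci, nous devons prendre 1 intégrale de notre équation de la vitesse v(t) = -27·exp(-3·t). En prenant ∫v(t)dt et en appliquant x(0) = 9, nous trouvons x(t) = 9·exp(-3·t). Nous avons la position x(t) = 9·exp(-3·t). En substituant t = log(4)/3: x(log(4)/3) = 9/4.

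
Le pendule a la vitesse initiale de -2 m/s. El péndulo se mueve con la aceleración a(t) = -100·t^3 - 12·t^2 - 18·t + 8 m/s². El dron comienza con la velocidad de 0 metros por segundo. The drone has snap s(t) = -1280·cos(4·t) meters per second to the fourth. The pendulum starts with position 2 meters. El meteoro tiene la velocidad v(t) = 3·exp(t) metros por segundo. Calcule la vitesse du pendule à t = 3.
Nous devons intégrer notre équation de l'accélération a(t) = -100·t^3 - 12·t^2 - 18·t + 8 1 fois. En prenant ∫a(t)dt et en appliquant v(0) = -2, nous trouvons v(t) = -25·t^4 - 4·t^3 - 9·t^2 + 8·t - 2. En utilisant v(t) = -25·t^4 - 4·t^3 - 9·t^2 + 8·t - 2 et en substituant t = 3, nous trouvons v = -2192.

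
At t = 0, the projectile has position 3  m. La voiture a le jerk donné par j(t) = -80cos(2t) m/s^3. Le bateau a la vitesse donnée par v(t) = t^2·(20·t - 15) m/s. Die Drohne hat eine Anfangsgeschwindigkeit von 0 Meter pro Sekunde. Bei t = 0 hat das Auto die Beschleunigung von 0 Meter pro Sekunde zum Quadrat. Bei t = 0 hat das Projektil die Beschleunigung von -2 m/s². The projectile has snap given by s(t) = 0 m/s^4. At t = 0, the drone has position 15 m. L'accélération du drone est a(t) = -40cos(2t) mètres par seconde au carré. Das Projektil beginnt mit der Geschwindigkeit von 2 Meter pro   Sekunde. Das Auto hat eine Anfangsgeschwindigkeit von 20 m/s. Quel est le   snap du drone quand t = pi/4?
En partant de l'accélération a(t) = -40·cos(2·t), nous prenons 2 dérivées. En prenant d/dt de a(t), nous trouvons j(t) = 80·sin(2·t). En prenant d/dt de j(t), nous trouvons s(t) = 160·cos(2·t). De l'équation du snap s(t) = 160·cos(2·t), nous substituons t = pi/4 pour obtenir s = 0.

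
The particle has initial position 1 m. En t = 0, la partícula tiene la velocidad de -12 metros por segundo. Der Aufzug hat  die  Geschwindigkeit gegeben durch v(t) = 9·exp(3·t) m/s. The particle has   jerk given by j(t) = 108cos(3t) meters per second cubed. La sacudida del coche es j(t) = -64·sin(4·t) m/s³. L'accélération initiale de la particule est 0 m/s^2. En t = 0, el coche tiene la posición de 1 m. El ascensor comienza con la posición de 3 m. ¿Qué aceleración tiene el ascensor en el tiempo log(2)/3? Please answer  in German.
Wir müssen unsere Gleichung für die Geschwindigkeit v(t) = 9·exp(3·t) 1-mal ableiten. Mit d/dt von v(t) finden wir a(t) = 27·exp(3·t). Wir haben die Beschleunigung a(t) = 27·exp(3·t). Durch Einsetzen von t = log(2)/3: a(log(2)/3) = 54.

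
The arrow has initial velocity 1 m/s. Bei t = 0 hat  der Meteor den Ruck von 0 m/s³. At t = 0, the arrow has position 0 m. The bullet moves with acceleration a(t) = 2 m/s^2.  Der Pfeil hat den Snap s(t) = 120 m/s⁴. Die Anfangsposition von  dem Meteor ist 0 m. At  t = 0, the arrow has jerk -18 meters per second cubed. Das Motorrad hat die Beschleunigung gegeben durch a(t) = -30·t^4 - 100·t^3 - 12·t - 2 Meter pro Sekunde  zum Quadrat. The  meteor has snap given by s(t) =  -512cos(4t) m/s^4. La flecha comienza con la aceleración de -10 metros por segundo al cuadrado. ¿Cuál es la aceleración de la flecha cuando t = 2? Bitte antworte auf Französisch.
Nous devons trouver l'intégrale de notre équation du snap s(t) = 120 2 fois. L'intégrale du snap est le jerk. En utilisant j(0) = -18, nous obtenons j(t) = 120·t - 18. L'intégrale du jerk, avec a(0) = -10, donne l'accélération: a(t) = 60·t^2 - 18·t - 10. De l'équation de l'accélération a(t) = 60·t^2 - 18·t - 10, nous substituons t = 2 pour obtenir a = 194.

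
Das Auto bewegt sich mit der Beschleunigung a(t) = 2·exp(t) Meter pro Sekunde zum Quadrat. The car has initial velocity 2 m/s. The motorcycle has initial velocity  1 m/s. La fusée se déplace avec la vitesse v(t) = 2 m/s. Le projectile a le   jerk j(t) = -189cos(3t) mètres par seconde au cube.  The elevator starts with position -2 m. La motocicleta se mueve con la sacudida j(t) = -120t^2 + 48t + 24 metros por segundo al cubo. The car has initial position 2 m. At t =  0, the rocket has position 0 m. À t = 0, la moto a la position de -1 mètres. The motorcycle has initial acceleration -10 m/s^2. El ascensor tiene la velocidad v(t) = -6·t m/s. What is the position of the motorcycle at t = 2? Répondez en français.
Nous devons intégrer notre équation du jerk j(t) = -120·t^2 + 48·t + 24 3 fois. La primitive du jerk, avec a(0) = -10, donne l'accélération: a(t) = -40·t^3 + 24·t^2 + 24·t - 10. En prenant ∫a(t)dt et en appliquant v(0) = 1, nous trouvons v(t) = -10·t^4 + 8·t^3 + 12·t^2 - 10·t + 1. L'intégrale de la vitesse, avec x(0) = -1, donne la position: x(t) = -2·t^5 + 2·t^4 + 4·t^3 - 5·t^2 + t - 1. Nous avons la position x(t) = -2·t^5 + 2·t^4 + 4·t^3 - 5·t^2 + t - 1. En substituant t = 2: x(2) = -19.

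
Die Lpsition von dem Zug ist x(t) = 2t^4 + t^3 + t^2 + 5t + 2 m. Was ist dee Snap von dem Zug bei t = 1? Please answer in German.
Um dies zu lösen, müssen wir 4 Ableitungen unserer Gleichung für die Position x(t) = 2·t^4 + t^3 + t^2 + 5·t + 2 nehmen. Durch Ableiten von der Position erhalten wir die Geschwindigkeit: v(t) = 8·t^3 + 3·t^2 + 2·t + 5. Durch Ableiten von der Geschwindigkeit erhalten wir die Beschleunigung: a(t) = 24·t^2 + 6·t + 2. Die Ableitung von der Beschleunigung ergibt den Ruck: j(t) = 48·t + 6. Durch Ableiten von dem Ruck erhalten wir den Snap: s(t) = 48. Mit s(t) = 48 und Einsetzen von t = 1, finden wir s = 48.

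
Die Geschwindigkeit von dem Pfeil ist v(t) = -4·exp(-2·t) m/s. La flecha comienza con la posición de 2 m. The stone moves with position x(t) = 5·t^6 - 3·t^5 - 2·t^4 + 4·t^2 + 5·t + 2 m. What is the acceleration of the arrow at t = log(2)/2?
We must differentiate our velocity equation v(t) = -4·exp(-2·t) 1 time. Taking d/dt of v(t), we find a(t) = 8·exp(-2·t). We have acceleration a(t) = 8·exp(-2·t). Substituting t = log(2)/2: a(log(2)/2) = 4.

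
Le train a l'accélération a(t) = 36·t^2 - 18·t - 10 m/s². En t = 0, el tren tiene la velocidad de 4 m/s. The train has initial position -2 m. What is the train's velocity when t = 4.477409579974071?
We need to integrate our acceleration equation a(t) = 36·t^2 - 18·t - 10 1 time. Finding the antiderivative of a(t) and using v(0) = 4: v(t) = 12·t^3 - 9·t^2 - 10·t + 4. From the given velocity equation v(t) = 12·t^3 - 9·t^2 - 10·t + 4, we substitute t = 4.477409579974071 to get v = 855.915253724194.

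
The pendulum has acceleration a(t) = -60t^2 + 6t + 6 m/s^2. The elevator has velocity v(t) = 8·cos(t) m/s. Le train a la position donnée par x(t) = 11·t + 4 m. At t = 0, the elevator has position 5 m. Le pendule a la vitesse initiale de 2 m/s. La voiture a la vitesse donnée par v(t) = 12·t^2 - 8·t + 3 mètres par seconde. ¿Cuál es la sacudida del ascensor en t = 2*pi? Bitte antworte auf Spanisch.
Debemos derivar nuestra ecuación de la velocidad v(t) = 8·cos(t) 2 veces. La derivada de la velocidad da la aceleración: a(t) = -8·sin(t). Tomando d/dt de a(t), encontramos j(t) = -8·cos(t). Tenemos la sacudida j(t) = -8·cos(t). Sustituyendo t = 2*pi: j(2*pi) = -8.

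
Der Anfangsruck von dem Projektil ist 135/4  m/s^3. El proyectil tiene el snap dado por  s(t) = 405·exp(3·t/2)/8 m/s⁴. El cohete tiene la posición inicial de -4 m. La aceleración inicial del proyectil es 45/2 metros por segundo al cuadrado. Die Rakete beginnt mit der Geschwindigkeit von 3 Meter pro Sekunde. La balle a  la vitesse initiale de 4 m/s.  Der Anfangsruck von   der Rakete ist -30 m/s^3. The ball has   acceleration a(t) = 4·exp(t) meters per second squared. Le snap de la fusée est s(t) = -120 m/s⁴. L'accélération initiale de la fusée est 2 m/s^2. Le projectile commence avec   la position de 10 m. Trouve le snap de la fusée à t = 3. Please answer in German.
Aus der Gleichung für den Snap s(t) = -120, setzen wir t = 3 ein und erhalten s = -120.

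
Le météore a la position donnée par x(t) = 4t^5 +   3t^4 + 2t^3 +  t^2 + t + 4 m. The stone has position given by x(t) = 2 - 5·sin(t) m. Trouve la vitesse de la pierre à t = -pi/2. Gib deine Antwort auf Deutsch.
Wir müssen unsere Gleichung für die Position x(t) = 2 - 5·sin(t) 1-mal ableiten. Mit d/dt von x(t) finden wir v(t) = -5·cos(t). Mit v(t) = -5·cos(t) und Einsetzen von t = -pi/2, finden wir v = 0.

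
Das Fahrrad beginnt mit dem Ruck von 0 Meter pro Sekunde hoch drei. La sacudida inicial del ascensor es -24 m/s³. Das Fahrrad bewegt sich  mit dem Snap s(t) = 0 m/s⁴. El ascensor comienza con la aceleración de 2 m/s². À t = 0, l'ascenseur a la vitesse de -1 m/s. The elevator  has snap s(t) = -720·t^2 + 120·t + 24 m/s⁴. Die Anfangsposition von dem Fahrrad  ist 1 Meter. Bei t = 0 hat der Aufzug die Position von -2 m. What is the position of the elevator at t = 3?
To solve this, we need to take 4 integrals of our snap equation s(t) = -720·t^2 + 120·t + 24. The antiderivative of snap is jerk. Using j(0) = -24, we get j(t) = -240·t^3 + 60·t^2 + 24·t - 24. The antiderivative of jerk, with a(0) = 2, gives acceleration: a(t) = -60·t^4 + 20·t^3 + 12·t^2 - 24·t + 2. Integrating acceleration and using the initial condition v(0) = -1, we get v(t) = -12·t^5 + 5·t^4 + 4·t^3 - 12·t^2 + 2·t - 1. The antiderivative of velocity, with x(0) = -2, gives position: x(t) = -2·t^6 + t^5 + t^4 - 4·t^3 + t^2 - t - 2. We have position x(t) = -2·t^6 + t^5 + t^4 - 4·t^3 + t^2 - t - 2. Substituting t = 3: x(3) = -1238.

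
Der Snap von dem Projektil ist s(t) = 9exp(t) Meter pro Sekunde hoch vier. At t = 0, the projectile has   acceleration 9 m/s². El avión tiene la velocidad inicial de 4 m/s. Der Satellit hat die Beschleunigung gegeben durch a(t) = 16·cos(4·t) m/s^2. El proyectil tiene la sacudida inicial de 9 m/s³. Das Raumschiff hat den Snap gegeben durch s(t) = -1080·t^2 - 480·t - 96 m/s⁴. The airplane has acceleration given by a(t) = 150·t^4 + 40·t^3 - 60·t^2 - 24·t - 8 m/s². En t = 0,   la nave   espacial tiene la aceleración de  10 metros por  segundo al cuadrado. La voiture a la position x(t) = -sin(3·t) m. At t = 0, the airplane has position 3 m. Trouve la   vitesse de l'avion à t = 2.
Nous devons intégrer notre équation de l'accélération a(t) = 150·t^4 + 40·t^3 - 60·t^2 - 24·t - 8 1 fois. En intégrant l'accélération et en utilisant la condition initiale v(0) = 4, nous obtenons v(t) = 30·t^5 + 10·t^4 - 20·t^3 - 12·t^2 - 8·t + 4. En utilisant v(t) = 30·t^5 + 10·t^4 - 20·t^3 - 12·t^2 - 8·t + 4 et en substituant t = 2, nous trouvons v = 900.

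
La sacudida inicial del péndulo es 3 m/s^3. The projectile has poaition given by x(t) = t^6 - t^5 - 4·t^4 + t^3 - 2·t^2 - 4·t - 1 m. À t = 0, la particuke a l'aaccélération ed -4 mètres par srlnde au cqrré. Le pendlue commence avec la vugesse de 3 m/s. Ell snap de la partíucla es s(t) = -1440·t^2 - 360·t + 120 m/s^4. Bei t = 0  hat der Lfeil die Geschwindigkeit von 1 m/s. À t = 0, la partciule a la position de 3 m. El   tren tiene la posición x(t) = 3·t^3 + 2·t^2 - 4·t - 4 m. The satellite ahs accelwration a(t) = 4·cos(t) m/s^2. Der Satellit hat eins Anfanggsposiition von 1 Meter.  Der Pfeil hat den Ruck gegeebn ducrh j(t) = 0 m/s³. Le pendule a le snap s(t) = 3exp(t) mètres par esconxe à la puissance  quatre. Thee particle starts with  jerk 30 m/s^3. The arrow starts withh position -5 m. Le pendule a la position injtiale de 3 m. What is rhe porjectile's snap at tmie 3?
To solve this, we need to take 4 derivatives of our position equation x(t) = t^6 - t^5 - 4·t^4 + t^3 - 2·t^2 - 4·t - 1. Differentiating position, we get velocity: v(t) = 6·t^5 - 5·t^4 - 16·t^3 + 3·t^2 - 4·t - 4. Taking d/dt of v(t), we find a(t) = 30·t^4 - 20·t^3 - 48·t^2 + 6·t - 4. The derivative of acceleration gives jerk: j(t) = 120·t^3 - 60·t^2 - 96·t + 6. Differentiating jerk, we get snap: s(t) = 360·t^2 - 120·t - 96. We have snap s(t) = 360·t^2 - 120·t - 96. Substituting t = 3: s(3) = 2784.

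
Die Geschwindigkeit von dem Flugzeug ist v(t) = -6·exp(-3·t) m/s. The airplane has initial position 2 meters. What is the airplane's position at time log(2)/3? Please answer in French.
Pour résoudre ceci, nous devons prendre 1 primitive de notre équation de la vitesse v(t) = -6·exp(-3·t). La primitive de la vitesse, avec x(0) = 2, donne la position: x(t) = 2·exp(-3·t). De l'équation de la position x(t) = 2·exp(-3·t), nous substituons t = log(2)/3 pour obtenir x = 1.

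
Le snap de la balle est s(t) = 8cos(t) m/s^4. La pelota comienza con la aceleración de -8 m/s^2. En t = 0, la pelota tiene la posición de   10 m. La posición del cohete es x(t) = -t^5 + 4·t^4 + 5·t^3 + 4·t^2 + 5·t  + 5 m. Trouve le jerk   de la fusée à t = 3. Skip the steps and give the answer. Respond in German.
j(3) = -222.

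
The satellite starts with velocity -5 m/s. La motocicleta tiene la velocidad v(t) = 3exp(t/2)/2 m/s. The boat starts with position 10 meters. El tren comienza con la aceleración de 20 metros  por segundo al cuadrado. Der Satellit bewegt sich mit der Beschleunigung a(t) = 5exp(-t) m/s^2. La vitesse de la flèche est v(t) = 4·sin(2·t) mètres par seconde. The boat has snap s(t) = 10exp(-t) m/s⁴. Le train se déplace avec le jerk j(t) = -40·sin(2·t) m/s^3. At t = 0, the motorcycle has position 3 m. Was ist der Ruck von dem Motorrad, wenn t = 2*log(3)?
Um dies zu lösen, müssen wir 2 Ableitungen unserer Gleichung für die Geschwindigkeit v(t) = 3·exp(t/2)/2 nehmen. Die Ableitung von der Geschwindigkeit ergibt die Beschleunigung: a(t) = 3·exp(t/2)/4. Die Ableitung von der Beschleunigung ergibt den Ruck: j(t) = 3·exp(t/2)/8. Aus der Gleichung für den Ruck j(t) = 3·exp(t/2)/8, setzen wir t = 2*log(3) ein und erhalten j = 9/8.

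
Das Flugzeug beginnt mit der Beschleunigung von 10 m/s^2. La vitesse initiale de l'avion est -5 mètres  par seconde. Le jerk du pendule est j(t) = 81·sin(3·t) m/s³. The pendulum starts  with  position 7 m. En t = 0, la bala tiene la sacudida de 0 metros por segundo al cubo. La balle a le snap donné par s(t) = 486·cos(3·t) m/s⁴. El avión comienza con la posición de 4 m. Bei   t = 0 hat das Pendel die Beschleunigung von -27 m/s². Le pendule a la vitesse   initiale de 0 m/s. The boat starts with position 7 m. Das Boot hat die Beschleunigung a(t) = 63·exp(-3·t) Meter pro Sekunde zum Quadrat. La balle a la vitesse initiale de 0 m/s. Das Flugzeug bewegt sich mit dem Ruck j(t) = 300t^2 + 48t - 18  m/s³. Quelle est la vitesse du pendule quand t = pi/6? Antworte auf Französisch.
Nous devons intégrer notre équation du jerk j(t) = 81·sin(3·t) 2 fois. En intégrant le jerk et en utilisant la condition initiale a(0) = -27, nous obtenons a(t) = -27·cos(3·t). La primitive de l'accélération, avec v(0) = 0, donne la vitesse: v(t) = -9·sin(3·t). Nous avons la vitesse v(t) = -9·sin(3·t). En substituant t = pi/6: v(pi/6) = -9.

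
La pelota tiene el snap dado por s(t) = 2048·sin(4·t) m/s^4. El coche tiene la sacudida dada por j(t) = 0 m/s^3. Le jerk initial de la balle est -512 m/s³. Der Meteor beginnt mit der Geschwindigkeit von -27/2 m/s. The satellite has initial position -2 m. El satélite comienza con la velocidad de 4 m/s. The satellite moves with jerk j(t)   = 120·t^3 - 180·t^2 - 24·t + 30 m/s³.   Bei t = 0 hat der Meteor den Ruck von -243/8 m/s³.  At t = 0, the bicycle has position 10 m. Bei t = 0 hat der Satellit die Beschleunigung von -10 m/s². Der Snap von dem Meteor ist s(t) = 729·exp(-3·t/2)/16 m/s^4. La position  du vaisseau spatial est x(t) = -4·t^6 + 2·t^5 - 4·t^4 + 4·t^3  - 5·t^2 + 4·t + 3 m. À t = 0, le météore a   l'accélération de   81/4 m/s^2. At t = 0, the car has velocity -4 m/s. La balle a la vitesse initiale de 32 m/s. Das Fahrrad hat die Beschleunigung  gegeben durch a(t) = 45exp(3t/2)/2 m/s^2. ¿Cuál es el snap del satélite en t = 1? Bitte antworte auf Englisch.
We must differentiate our jerk equation j(t) = 120·t^3 - 180·t^2 - 24·t + 30 1 time. The derivative of jerk gives snap: s(t) = 360·t^2 - 360·t - 24. Using s(t) = 360·t^2 - 360·t - 24 and substituting t = 1, we find s = -24.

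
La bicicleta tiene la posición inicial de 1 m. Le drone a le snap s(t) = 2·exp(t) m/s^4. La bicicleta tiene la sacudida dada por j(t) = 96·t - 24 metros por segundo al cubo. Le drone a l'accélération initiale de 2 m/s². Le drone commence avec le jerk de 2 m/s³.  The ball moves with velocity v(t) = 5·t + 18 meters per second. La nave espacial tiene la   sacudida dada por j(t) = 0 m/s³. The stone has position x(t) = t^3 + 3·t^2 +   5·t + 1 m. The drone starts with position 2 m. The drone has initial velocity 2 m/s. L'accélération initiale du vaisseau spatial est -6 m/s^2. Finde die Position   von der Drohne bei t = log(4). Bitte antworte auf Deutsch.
Um dies zu lösen, müssen wir 4 Integrale unserer Gleichung für den Snap s(t) = 2·exp(t) finden. Das Integral von dem Snap, mit j(0) = 2, ergibt den Ruck: j(t) = 2·exp(t). Die Stammfunktion von dem Ruck, mit a(0) = 2, ergibt die Beschleunigung: a(t) = 2·exp(t). Die Stammfunktion von der Beschleunigung, mit v(0) = 2, ergibt die Geschwindigkeit: v(t) = 2·exp(t). Das Integral von der Geschwindigkeit ist die Position. Mit x(0) = 2 erhalten wir x(t) = 2·exp(t). Mit x(t) = 2·exp(t) und Einsetzen von t = log(4), finden wir x = 8.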